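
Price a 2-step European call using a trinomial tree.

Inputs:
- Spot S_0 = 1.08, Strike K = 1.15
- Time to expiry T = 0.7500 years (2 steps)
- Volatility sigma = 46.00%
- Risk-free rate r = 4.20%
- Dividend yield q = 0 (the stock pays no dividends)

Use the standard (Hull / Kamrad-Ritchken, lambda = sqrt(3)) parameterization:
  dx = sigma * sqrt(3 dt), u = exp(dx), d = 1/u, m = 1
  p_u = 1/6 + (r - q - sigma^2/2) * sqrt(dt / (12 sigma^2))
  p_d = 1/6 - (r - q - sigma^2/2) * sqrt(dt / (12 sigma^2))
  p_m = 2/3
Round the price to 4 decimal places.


Answer: Price = V(0,0) = 0.1455

Derivation:
dt = T/N = 0.375000; dx = sigma*sqrt(3*dt) = 0.487904
u = exp(dx) = 1.628898; d = 1/u = 0.613912
p_u = 0.142149, p_m = 0.666667, p_d = 0.191185
Discount per step: exp(-r*dt) = 0.984373
Stock lattice S(k, j) with j the centered position index:
  k=0: S(0,+0) = 1.0800
  k=1: S(1,-1) = 0.6630; S(1,+0) = 1.0800; S(1,+1) = 1.7592
  k=2: S(2,-2) = 0.4070; S(2,-1) = 0.6630; S(2,+0) = 1.0800; S(2,+1) = 1.7592; S(2,+2) = 2.8656
Terminal payoffs V(N, j) = max(S_T - K, 0):
  V(2,-2) = 0.000000; V(2,-1) = 0.000000; V(2,+0) = 0.000000; V(2,+1) = 0.609210; V(2,+2) = 1.715573
Backward induction: V(k, j) = exp(-r*dt) * [p_u * V(k+1, j+1) + p_m * V(k+1, j) + p_d * V(k+1, j-1)]
  V(1,-1) = exp(-r*dt) * [p_u*0.000000 + p_m*0.000000 + p_d*0.000000] = 0.000000
  V(1,+0) = exp(-r*dt) * [p_u*0.609210 + p_m*0.000000 + p_d*0.000000] = 0.085245
  V(1,+1) = exp(-r*dt) * [p_u*1.715573 + p_m*0.609210 + p_d*0.000000] = 0.639849
  V(0,+0) = exp(-r*dt) * [p_u*0.639849 + p_m*0.085245 + p_d*0.000000] = 0.145474


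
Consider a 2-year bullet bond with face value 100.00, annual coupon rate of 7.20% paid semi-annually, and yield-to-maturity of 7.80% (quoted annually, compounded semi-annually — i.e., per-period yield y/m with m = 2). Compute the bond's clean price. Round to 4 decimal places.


Coupon per period c = face * coupon_rate / m = 3.600000
Periods per year m = 2; per-period yield y/m = 0.039000
Number of cashflows N = 4
Cashflows (t years, CF_t, discount factor 1/(1+y/m)^(m*t), PV):
  t = 0.5000: CF_t = 3.600000, DF = 0.962464, PV = 3.464870
  t = 1.0000: CF_t = 3.600000, DF = 0.926337, PV = 3.334812
  t = 1.5000: CF_t = 3.600000, DF = 0.891566, PV = 3.209637
  t = 2.0000: CF_t = 103.600000, DF = 0.858100, PV = 88.899141
Price P = sum_t PV_t = 98.908460

Answer: Price = 98.9085


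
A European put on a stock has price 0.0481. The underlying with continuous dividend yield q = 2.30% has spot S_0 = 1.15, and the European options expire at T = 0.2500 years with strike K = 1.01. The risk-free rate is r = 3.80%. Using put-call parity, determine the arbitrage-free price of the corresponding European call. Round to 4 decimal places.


Answer: Call price = 0.1911

Derivation:
Put-call parity: C - P = S_0 * exp(-qT) - K * exp(-rT).
S_0 * exp(-qT) = 1.1500 * 0.99426650 = 1.14340647
K * exp(-rT) = 1.0100 * 0.99054498 = 1.00045043
C = P + S*exp(-qT) - K*exp(-rT)
C = 0.0481 + 1.14340647 - 1.00045043 = 0.1911


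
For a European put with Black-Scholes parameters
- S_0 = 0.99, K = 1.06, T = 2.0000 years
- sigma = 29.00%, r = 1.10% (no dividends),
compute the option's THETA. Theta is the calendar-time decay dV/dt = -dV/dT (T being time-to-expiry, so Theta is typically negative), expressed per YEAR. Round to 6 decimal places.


d1 = 0.0921207889; d2 = -0.3180011442
phi(d1) = 0.3972531067; exp(-qT) = 1.0000000000; exp(-rT) = 0.9782402351
Theta = -S*exp(-qT)*phi(d1)*sigma/(2*sqrt(T)) + r*K*exp(-rT)*N(-d2) - q*S*exp(-qT)*N(-d1)
N(-d1) = 0.4633010358; N(-d2) = 0.6247579655; sqrt(T) = 1.4142135624
Term 1 = -0.9900 * 1.0000000000 * 0.3972531067 * 0.2900 / (2 * 1.4142135624) = -0.0403232475
Term 2 = 0.0110 * 1.0600 * 0.9782402351 * 0.6247579655 = 0.0071261650
Term 3 = 0 (no dividend yield, q = 0)
Theta = -0.0403232475 + (0.0071261650) + (0.0000000000) = -0.033197

Answer: Theta = -0.033197


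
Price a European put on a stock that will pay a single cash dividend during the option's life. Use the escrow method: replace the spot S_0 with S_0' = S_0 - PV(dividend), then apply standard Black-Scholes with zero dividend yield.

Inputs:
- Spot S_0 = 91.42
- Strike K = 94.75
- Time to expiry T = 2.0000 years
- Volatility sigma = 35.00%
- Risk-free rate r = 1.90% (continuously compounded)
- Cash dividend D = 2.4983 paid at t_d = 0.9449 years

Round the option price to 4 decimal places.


Answer: Price = 18.7575

Derivation:
PV(D) = D * exp(-r * t_d) = 2.4983 * 0.98220710 = 2.45384799
S_0' = S_0 - PV(D) = 91.4200 - 2.45384799 = 88.96615201
d1 = (ln(S_0'/K) + (r + sigma^2/2)*T) / (sigma*sqrt(T)) = 0.19700831
d2 = d1 - sigma*sqrt(T) = -0.29796644
exp(-rT) = 0.96271294
N(-d1) = 0.42191052; N(-d2) = 0.61713561
P = K * exp(-rT) * N(-d2) - S_0' * N(-d1) = 94.7500 * 0.96271294 * 0.61713561 - 88.96615201 * 0.42191052 = 18.7575


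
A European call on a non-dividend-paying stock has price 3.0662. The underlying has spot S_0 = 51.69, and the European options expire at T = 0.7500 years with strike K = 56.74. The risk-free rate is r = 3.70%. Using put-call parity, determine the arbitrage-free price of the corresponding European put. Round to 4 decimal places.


Answer: Put price = 6.5633

Derivation:
Put-call parity: C - P = S_0 * exp(-qT) - K * exp(-rT).
S_0 * exp(-qT) = 51.6900 * 1.00000000 = 51.69000000
K * exp(-rT) = 56.7400 * 0.97263149 = 55.18711099
P = C - S*exp(-qT) + K*exp(-rT)
P = 3.0662 - 51.69000000 + 55.18711099 = 6.5633


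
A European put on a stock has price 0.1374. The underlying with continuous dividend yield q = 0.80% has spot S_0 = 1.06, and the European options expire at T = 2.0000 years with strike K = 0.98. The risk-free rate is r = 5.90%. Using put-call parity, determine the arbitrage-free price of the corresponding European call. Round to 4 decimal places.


Answer: Call price = 0.3097

Derivation:
Put-call parity: C - P = S_0 * exp(-qT) - K * exp(-rT).
S_0 * exp(-qT) = 1.0600 * 0.98412732 = 1.04317496
K * exp(-rT) = 0.9800 * 0.88869605 = 0.87092213
C = P + S*exp(-qT) - K*exp(-rT)
C = 0.1374 + 1.04317496 - 0.87092213 = 0.3097


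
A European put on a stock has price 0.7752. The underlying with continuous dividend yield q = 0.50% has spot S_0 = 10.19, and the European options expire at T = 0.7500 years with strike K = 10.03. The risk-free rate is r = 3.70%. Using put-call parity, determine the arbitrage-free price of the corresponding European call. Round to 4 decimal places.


Put-call parity: C - P = S_0 * exp(-qT) - K * exp(-rT).
S_0 * exp(-qT) = 10.1900 * 0.99625702 = 10.15185906
K * exp(-rT) = 10.0300 * 0.97263149 = 9.75549389
C = P + S*exp(-qT) - K*exp(-rT)
C = 0.7752 + 10.15185906 - 9.75549389 = 1.1716

Answer: Call price = 1.1716


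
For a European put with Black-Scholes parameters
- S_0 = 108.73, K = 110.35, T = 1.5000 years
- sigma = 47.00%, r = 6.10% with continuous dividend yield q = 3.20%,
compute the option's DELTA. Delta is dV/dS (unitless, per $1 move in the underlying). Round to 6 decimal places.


Answer: Delta = -0.350560

Derivation:
d1 = 0.3376918890; d2 = -0.2379382006
phi(d1) = 0.3768317645; exp(-qT) = 0.9531337871; exp(-rT) = 0.9125613162
N(-d1) = 0.3677976939
Delta = -exp(-qT) * N(-d1) = -0.9531337871 * 0.3677976939 = -0.350560


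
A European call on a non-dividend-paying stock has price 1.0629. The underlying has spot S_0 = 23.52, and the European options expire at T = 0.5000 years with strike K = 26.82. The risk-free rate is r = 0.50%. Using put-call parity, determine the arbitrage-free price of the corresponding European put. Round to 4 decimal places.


Answer: Put price = 4.2959

Derivation:
Put-call parity: C - P = S_0 * exp(-qT) - K * exp(-rT).
S_0 * exp(-qT) = 23.5200 * 1.00000000 = 23.52000000
K * exp(-rT) = 26.8200 * 0.99750312 = 26.75303374
P = C - S*exp(-qT) + K*exp(-rT)
P = 1.0629 - 23.52000000 + 26.75303374 = 4.2959


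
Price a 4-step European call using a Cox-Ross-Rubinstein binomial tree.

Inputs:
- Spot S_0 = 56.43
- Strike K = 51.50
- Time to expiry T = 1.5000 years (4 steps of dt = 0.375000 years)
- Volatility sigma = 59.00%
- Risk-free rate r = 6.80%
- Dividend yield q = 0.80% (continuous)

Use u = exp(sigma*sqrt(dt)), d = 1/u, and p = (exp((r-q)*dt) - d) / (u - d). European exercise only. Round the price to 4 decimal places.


Answer: Price = V(0,0) = 19.3054

Derivation:
dt = T/N = 0.375000
u = exp(sigma*sqrt(dt)) = 1.435194; d = 1/u = 0.696770
p = (exp((r-q)*dt) - d) / (u - d) = 0.441461
Discount per step: exp(-r*dt) = 0.974822
Stock lattice S(k, i) with i counting down-moves:
  k=0: S(0,0) = 56.4300
  k=1: S(1,0) = 80.9880; S(1,1) = 39.3187
  k=2: S(2,0) = 116.2334; S(2,1) = 56.4300; S(2,2) = 27.3961
  k=3: S(3,0) = 166.8175; S(3,1) = 80.9880; S(3,2) = 39.3187; S(3,3) = 19.0888
  k=4: S(4,0) = 239.4153; S(4,1) = 116.2334; S(4,2) = 56.4300; S(4,3) = 27.3961; S(4,4) = 13.3005
Terminal payoffs V(N, i) = max(S_T - K, 0):
  V(4,0) = 187.915343; V(4,1) = 64.733419; V(4,2) = 4.930000; V(4,3) = 0.000000; V(4,4) = 0.000000
Backward induction: V(k, i) = exp(-r*dt) * [p * V(k+1, i) + (1-p) * V(k+1, i+1)].
  V(3,0) = exp(-r*dt) * [p*187.915343 + (1-p)*64.733419] = 116.114402
  V(3,1) = exp(-r*dt) * [p*64.733419 + (1-p)*4.930000] = 30.542021
  V(3,2) = exp(-r*dt) * [p*4.930000 + (1-p)*0.000000] = 2.121605
  V(3,3) = exp(-r*dt) * [p*0.000000 + (1-p)*0.000000] = 0.000000
  V(2,0) = exp(-r*dt) * [p*116.114402 + (1-p)*30.542021] = 66.598755
  V(2,1) = exp(-r*dt) * [p*30.542021 + (1-p)*2.121605] = 14.298793
  V(2,2) = exp(-r*dt) * [p*2.121605 + (1-p)*0.000000] = 0.913023
  V(1,0) = exp(-r*dt) * [p*66.598755 + (1-p)*14.298793] = 36.445849
  V(1,1) = exp(-r*dt) * [p*14.298793 + (1-p)*0.913023] = 6.650545
  V(0,0) = exp(-r*dt) * [p*36.445849 + (1-p)*6.650545] = 19.305382


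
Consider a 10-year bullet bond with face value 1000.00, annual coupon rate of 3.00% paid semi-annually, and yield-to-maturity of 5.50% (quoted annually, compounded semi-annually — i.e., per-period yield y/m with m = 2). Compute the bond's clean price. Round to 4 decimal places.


Coupon per period c = face * coupon_rate / m = 15.000000
Periods per year m = 2; per-period yield y/m = 0.027500
Number of cashflows N = 20
Cashflows (t years, CF_t, discount factor 1/(1+y/m)^(m*t), PV):
  t = 0.5000: CF_t = 15.000000, DF = 0.973236, PV = 14.598540
  t = 1.0000: CF_t = 15.000000, DF = 0.947188, PV = 14.207825
  t = 1.5000: CF_t = 15.000000, DF = 0.921838, PV = 13.827567
  t = 2.0000: CF_t = 15.000000, DF = 0.897166, PV = 13.457486
  t = 2.5000: CF_t = 15.000000, DF = 0.873154, PV = 13.097310
  t = 3.0000: CF_t = 15.000000, DF = 0.849785, PV = 12.746774
  t = 3.5000: CF_t = 15.000000, DF = 0.827041, PV = 12.405619
  t = 4.0000: CF_t = 15.000000, DF = 0.804906, PV = 12.073595
  t = 4.5000: CF_t = 15.000000, DF = 0.783364, PV = 11.750458
  t = 5.0000: CF_t = 15.000000, DF = 0.762398, PV = 11.435969
  t = 5.5000: CF_t = 15.000000, DF = 0.741993, PV = 11.129896
  t = 6.0000: CF_t = 15.000000, DF = 0.722134, PV = 10.832016
  t = 6.5000: CF_t = 15.000000, DF = 0.702807, PV = 10.542108
  t = 7.0000: CF_t = 15.000000, DF = 0.683997, PV = 10.259959
  t = 7.5000: CF_t = 15.000000, DF = 0.665691, PV = 9.985362
  t = 8.0000: CF_t = 15.000000, DF = 0.647874, PV = 9.718114
  t = 8.5000: CF_t = 15.000000, DF = 0.630535, PV = 9.458018
  t = 9.0000: CF_t = 15.000000, DF = 0.613659, PV = 9.204884
  t = 9.5000: CF_t = 15.000000, DF = 0.597235, PV = 8.958524
  t = 10.0000: CF_t = 1015.000000, DF = 0.581251, PV = 589.969325
Price P = sum_t PV_t = 809.659348

Answer: Price = 809.6593


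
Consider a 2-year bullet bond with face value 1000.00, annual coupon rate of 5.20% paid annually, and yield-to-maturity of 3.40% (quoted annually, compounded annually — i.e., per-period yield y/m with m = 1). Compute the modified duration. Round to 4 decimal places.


Answer: Modified duration = 1.8872

Derivation:
Coupon per period c = face * coupon_rate / m = 52.000000
Periods per year m = 1; per-period yield y/m = 0.034000
Number of cashflows N = 2
Cashflows (t years, CF_t, discount factor 1/(1+y/m)^(m*t), PV):
  t = 1.0000: CF_t = 52.000000, DF = 0.967118, PV = 50.290135
  t = 2.0000: CF_t = 1052.000000, DF = 0.935317, PV = 983.953698
Price P = sum_t PV_t = 1034.243833
First compute Macaulay numerator sum_t t * PV_t:
  t * PV_t at t = 1.0000: 50.290135
  t * PV_t at t = 2.0000: 1967.907396
Macaulay duration D = 2018.197532 / 1034.243833 = 1.951375
Modified duration = D / (1 + y/m) = 1.951375 / (1 + 0.034000) = 1.887210


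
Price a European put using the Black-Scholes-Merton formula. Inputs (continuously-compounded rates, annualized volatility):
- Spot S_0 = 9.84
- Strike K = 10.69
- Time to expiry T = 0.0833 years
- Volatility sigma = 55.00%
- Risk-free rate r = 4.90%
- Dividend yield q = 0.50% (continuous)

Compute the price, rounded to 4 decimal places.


d1 = (ln(S/K) + (r - q + 0.5*sigma^2) * T) / (sigma * sqrt(T)) = -0.41948388
d2 = d1 - sigma * sqrt(T) = -0.57822344
exp(-rT) = 0.99592662; exp(-qT) = 0.99958359
P = K * exp(-rT) * N(-d2) - S_0 * exp(-qT) * N(-d1)
N(-d1) = 0.66256873; N(-d2) = 0.71844336
P = 10.6900 * 0.99592662 * 0.71844336 - 9.8400 * 0.99958359 * 0.66256873 = 1.1319

Answer: Price = 1.1319


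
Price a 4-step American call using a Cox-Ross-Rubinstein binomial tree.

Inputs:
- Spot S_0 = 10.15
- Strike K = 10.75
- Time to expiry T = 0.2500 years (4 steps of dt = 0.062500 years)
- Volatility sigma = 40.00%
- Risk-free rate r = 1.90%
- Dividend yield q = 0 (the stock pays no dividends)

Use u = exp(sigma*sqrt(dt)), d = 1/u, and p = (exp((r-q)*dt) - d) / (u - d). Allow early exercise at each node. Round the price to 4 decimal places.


dt = T/N = 0.062500
u = exp(sigma*sqrt(dt)) = 1.105171; d = 1/u = 0.904837
p = (exp((r-q)*dt) - d) / (u - d) = 0.480952
Discount per step: exp(-r*dt) = 0.998813
Stock lattice S(k, i) with i counting down-moves:
  k=0: S(0,0) = 10.1500
  k=1: S(1,0) = 11.2175; S(1,1) = 9.1841
  k=2: S(2,0) = 12.3972; S(2,1) = 10.1500; S(2,2) = 8.3101
  k=3: S(3,0) = 13.7011; S(3,1) = 11.2175; S(3,2) = 9.1841; S(3,3) = 7.5193
  k=4: S(4,0) = 15.1420; S(4,1) = 12.3972; S(4,2) = 10.1500; S(4,3) = 8.3101; S(4,4) = 6.8037
Terminal payoffs V(N, i) = max(S_T - K, 0):
  V(4,0) = 4.392021; V(4,1) = 1.647238; V(4,2) = 0.000000; V(4,3) = 0.000000; V(4,4) = 0.000000
Backward induction: V(k, i) = exp(-r*dt) * [p * V(k+1, i) + (1-p) * V(k+1, i+1)]; then take max(V_cont, immediate exercise) for American.
  V(3,0) = exp(-r*dt) * [p*4.392021 + (1-p)*1.647238] = 2.963825; exercise = 2.951067; V(3,0) = max -> 2.963825
  V(3,1) = exp(-r*dt) * [p*1.647238 + (1-p)*0.000000] = 0.791302; exercise = 0.467485; V(3,1) = max -> 0.791302
  V(3,2) = exp(-r*dt) * [p*0.000000 + (1-p)*0.000000] = 0.000000; exercise = 0.000000; V(3,2) = max -> 0.000000
  V(3,3) = exp(-r*dt) * [p*0.000000 + (1-p)*0.000000] = 0.000000; exercise = 0.000000; V(3,3) = max -> 0.000000
  V(2,0) = exp(-r*dt) * [p*2.963825 + (1-p)*0.791302] = 1.834002; exercise = 1.647238; V(2,0) = max -> 1.834002
  V(2,1) = exp(-r*dt) * [p*0.791302 + (1-p)*0.000000] = 0.380127; exercise = 0.000000; V(2,1) = max -> 0.380127
  V(2,2) = exp(-r*dt) * [p*0.000000 + (1-p)*0.000000] = 0.000000; exercise = 0.000000; V(2,2) = max -> 0.000000
  V(1,0) = exp(-r*dt) * [p*1.834002 + (1-p)*0.380127] = 1.078090; exercise = 0.467485; V(1,0) = max -> 1.078090
  V(1,1) = exp(-r*dt) * [p*0.380127 + (1-p)*0.000000] = 0.182606; exercise = 0.000000; V(1,1) = max -> 0.182606
  V(0,0) = exp(-r*dt) * [p*1.078090 + (1-p)*0.182606] = 0.612563; exercise = 0.000000; V(0,0) = max -> 0.612563

Answer: Price = V(0,0) = 0.6126


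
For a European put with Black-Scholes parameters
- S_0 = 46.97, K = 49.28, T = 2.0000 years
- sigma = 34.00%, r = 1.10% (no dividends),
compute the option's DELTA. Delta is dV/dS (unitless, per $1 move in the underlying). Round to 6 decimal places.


d1 = 0.1863242607; d2 = -0.2945083505
phi(d1) = 0.3920770516; exp(-qT) = 1.0000000000; exp(-rT) = 0.9782402351
N(-d1) = 0.4260952416
Delta = -exp(-qT) * N(-d1) = -1.0000000000 * 0.4260952416 = -0.426095

Answer: Delta = -0.426095


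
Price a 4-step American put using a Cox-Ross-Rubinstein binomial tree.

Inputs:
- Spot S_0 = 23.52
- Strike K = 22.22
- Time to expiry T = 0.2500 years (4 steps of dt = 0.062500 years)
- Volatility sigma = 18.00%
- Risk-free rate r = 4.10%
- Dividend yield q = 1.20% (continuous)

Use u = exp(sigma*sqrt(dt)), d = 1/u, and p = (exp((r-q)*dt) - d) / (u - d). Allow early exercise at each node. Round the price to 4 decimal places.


Answer: Price = V(0,0) = 0.3259

Derivation:
dt = T/N = 0.062500
u = exp(sigma*sqrt(dt)) = 1.046028; d = 1/u = 0.955997
p = (exp((r-q)*dt) - d) / (u - d) = 0.508902
Discount per step: exp(-r*dt) = 0.997441
Stock lattice S(k, i) with i counting down-moves:
  k=0: S(0,0) = 23.5200
  k=1: S(1,0) = 24.6026; S(1,1) = 22.4851
  k=2: S(2,0) = 25.7350; S(2,1) = 23.5200; S(2,2) = 21.4957
  k=3: S(3,0) = 26.9195; S(3,1) = 24.6026; S(3,2) = 22.4851; S(3,3) = 20.5498
  k=4: S(4,0) = 28.1586; S(4,1) = 25.7350; S(4,2) = 23.5200; S(4,3) = 21.4957; S(4,4) = 19.6456
Terminal payoffs V(N, i) = max(K - S_T, 0):
  V(4,0) = 0.000000; V(4,1) = 0.000000; V(4,2) = 0.000000; V(4,3) = 0.724339; V(4,4) = 2.574445
Backward induction: V(k, i) = exp(-r*dt) * [p * V(k+1, i) + (1-p) * V(k+1, i+1)]; then take max(V_cont, immediate exercise) for American.
  V(3,0) = exp(-r*dt) * [p*0.000000 + (1-p)*0.000000] = 0.000000; exercise = 0.000000; V(3,0) = max -> 0.000000
  V(3,1) = exp(-r*dt) * [p*0.000000 + (1-p)*0.000000] = 0.000000; exercise = 0.000000; V(3,1) = max -> 0.000000
  V(3,2) = exp(-r*dt) * [p*0.000000 + (1-p)*0.724339] = 0.354811; exercise = 0.000000; V(3,2) = max -> 0.354811
  V(3,3) = exp(-r*dt) * [p*0.724339 + (1-p)*2.574445] = 1.628742; exercise = 1.670202; V(3,3) = max -> 1.670202
  V(2,0) = exp(-r*dt) * [p*0.000000 + (1-p)*0.000000] = 0.000000; exercise = 0.000000; V(2,0) = max -> 0.000000
  V(2,1) = exp(-r*dt) * [p*0.000000 + (1-p)*0.354811] = 0.173801; exercise = 0.000000; V(2,1) = max -> 0.173801
  V(2,2) = exp(-r*dt) * [p*0.354811 + (1-p)*1.670202] = 0.998235; exercise = 0.724339; V(2,2) = max -> 0.998235
  V(1,0) = exp(-r*dt) * [p*0.000000 + (1-p)*0.173801] = 0.085135; exercise = 0.000000; V(1,0) = max -> 0.085135
  V(1,1) = exp(-r*dt) * [p*0.173801 + (1-p)*0.998235] = 0.577198; exercise = 0.000000; V(1,1) = max -> 0.577198
  V(0,0) = exp(-r*dt) * [p*0.085135 + (1-p)*0.577198] = 0.325949; exercise = 0.000000; V(0,0) = max -> 0.325949


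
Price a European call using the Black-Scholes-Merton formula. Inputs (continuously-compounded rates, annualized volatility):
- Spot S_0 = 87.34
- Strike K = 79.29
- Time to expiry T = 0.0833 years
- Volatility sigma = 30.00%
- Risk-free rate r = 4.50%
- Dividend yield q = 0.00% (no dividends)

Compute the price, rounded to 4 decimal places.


d1 = (ln(S/K) + (r - q + 0.5*sigma^2) * T) / (sigma * sqrt(T)) = 1.20336396
d2 = d1 - sigma * sqrt(T) = 1.11677874
exp(-rT) = 0.99625852; exp(-qT) = 1.00000000
C = S_0 * exp(-qT) * N(d1) - K * exp(-rT) * N(d2)
N(d1) = 0.88558225; N(d2) = 0.86795553
C = 87.3400 * 1.00000000 * 0.88558225 - 79.2900 * 0.99625852 * 0.86795553 = 8.7840

Answer: Price = 8.7840


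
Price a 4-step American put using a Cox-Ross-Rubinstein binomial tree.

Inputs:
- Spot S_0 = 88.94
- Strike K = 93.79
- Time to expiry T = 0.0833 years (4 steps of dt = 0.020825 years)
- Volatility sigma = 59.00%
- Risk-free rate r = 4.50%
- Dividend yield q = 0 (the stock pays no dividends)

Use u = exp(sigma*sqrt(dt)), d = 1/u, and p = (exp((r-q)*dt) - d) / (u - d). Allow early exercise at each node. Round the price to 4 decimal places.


Answer: Price = V(0,0) = 9.0005

Derivation:
dt = T/N = 0.020825
u = exp(sigma*sqrt(dt)) = 1.088872; d = 1/u = 0.918382
p = (exp((r-q)*dt) - d) / (u - d) = 0.484227
Discount per step: exp(-r*dt) = 0.999063
Stock lattice S(k, i) with i counting down-moves:
  k=0: S(0,0) = 88.9400
  k=1: S(1,0) = 96.8443; S(1,1) = 81.6809
  k=2: S(2,0) = 105.4510; S(2,1) = 88.9400; S(2,2) = 75.0142
  k=3: S(3,0) = 114.8226; S(3,1) = 96.8443; S(3,2) = 81.6809; S(3,3) = 68.8917
  k=4: S(4,0) = 125.0271; S(4,1) = 105.4510; S(4,2) = 88.9400; S(4,3) = 75.0142; S(4,4) = 63.2689
Terminal payoffs V(N, i) = max(K - S_T, 0):
  V(4,0) = 0.000000; V(4,1) = 0.000000; V(4,2) = 4.850000; V(4,3) = 18.775778; V(4,4) = 30.521128
Backward induction: V(k, i) = exp(-r*dt) * [p * V(k+1, i) + (1-p) * V(k+1, i+1)]; then take max(V_cont, immediate exercise) for American.
  V(3,0) = exp(-r*dt) * [p*0.000000 + (1-p)*0.000000] = 0.000000; exercise = 0.000000; V(3,0) = max -> 0.000000
  V(3,1) = exp(-r*dt) * [p*0.000000 + (1-p)*4.850000] = 2.499158; exercise = 0.000000; V(3,1) = max -> 2.499158
  V(3,2) = exp(-r*dt) * [p*4.850000 + (1-p)*18.775778] = 12.021276; exercise = 12.109128; V(3,2) = max -> 12.109128
  V(3,3) = exp(-r*dt) * [p*18.775778 + (1-p)*30.521128] = 24.810456; exercise = 24.898308; V(3,3) = max -> 24.898308
  V(2,0) = exp(-r*dt) * [p*0.000000 + (1-p)*2.499158] = 1.287792; exercise = 0.000000; V(2,0) = max -> 1.287792
  V(2,1) = exp(-r*dt) * [p*2.499158 + (1-p)*12.109128] = 7.448742; exercise = 4.850000; V(2,1) = max -> 7.448742
  V(2,2) = exp(-r*dt) * [p*12.109128 + (1-p)*24.898308] = 18.687926; exercise = 18.775778; V(2,2) = max -> 18.775778
  V(1,0) = exp(-r*dt) * [p*1.287792 + (1-p)*7.448742] = 4.461264; exercise = 0.000000; V(1,0) = max -> 4.461264
  V(1,1) = exp(-r*dt) * [p*7.448742 + (1-p)*18.775778] = 13.278477; exercise = 12.109128; V(1,1) = max -> 13.278477
  V(0,0) = exp(-r*dt) * [p*4.461264 + (1-p)*13.278477] = 9.000510; exercise = 4.850000; V(0,0) = max -> 9.000510


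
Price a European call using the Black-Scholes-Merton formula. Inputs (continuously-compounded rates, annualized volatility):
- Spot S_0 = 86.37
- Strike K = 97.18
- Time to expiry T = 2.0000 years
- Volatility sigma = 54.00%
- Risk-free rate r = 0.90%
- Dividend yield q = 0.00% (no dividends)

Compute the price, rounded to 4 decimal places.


Answer: Price = 22.7194

Derivation:
d1 = (ln(S/K) + (r - q + 0.5*sigma^2) * T) / (sigma * sqrt(T)) = 0.25099078
d2 = d1 - sigma * sqrt(T) = -0.51268454
exp(-rT) = 0.98216103; exp(-qT) = 1.00000000
C = S_0 * exp(-qT) * N(d1) - K * exp(-rT) * N(d2)
N(d1) = 0.59908938; N(d2) = 0.30408600
C = 86.3700 * 1.00000000 * 0.59908938 - 97.1800 * 0.98216103 * 0.30408600 = 22.7194


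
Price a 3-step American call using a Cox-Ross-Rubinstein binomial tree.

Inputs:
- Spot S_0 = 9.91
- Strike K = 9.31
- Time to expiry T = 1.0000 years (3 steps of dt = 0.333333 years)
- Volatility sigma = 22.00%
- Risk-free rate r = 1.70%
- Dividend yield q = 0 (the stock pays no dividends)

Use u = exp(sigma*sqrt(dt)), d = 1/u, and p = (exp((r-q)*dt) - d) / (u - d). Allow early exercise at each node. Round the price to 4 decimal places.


Answer: Price = V(0,0) = 1.3056

Derivation:
dt = T/N = 0.333333
u = exp(sigma*sqrt(dt)) = 1.135436; d = 1/u = 0.880719
p = (exp((r-q)*dt) - d) / (u - d) = 0.490598
Discount per step: exp(-r*dt) = 0.994349
Stock lattice S(k, i) with i counting down-moves:
  k=0: S(0,0) = 9.9100
  k=1: S(1,0) = 11.2522; S(1,1) = 8.7279
  k=2: S(2,0) = 12.7761; S(2,1) = 9.9100; S(2,2) = 7.6868
  k=3: S(3,0) = 14.5065; S(3,1) = 11.2522; S(3,2) = 8.7279; S(3,3) = 6.7699
Terminal payoffs V(N, i) = max(S_T - K, 0):
  V(3,0) = 5.196481; V(3,1) = 1.942175; V(3,2) = 0.000000; V(3,3) = 0.000000
Backward induction: V(k, i) = exp(-r*dt) * [p * V(k+1, i) + (1-p) * V(k+1, i+1)]; then take max(V_cont, immediate exercise) for American.
  V(2,0) = exp(-r*dt) * [p*5.196481 + (1-p)*1.942175] = 3.518736; exercise = 3.466128; V(2,0) = max -> 3.518736
  V(2,1) = exp(-r*dt) * [p*1.942175 + (1-p)*0.000000] = 0.947444; exercise = 0.600000; V(2,1) = max -> 0.947444
  V(2,2) = exp(-r*dt) * [p*0.000000 + (1-p)*0.000000] = 0.000000; exercise = 0.000000; V(2,2) = max -> 0.000000
  V(1,0) = exp(-r*dt) * [p*3.518736 + (1-p)*0.947444] = 2.196434; exercise = 1.942175; V(1,0) = max -> 2.196434
  V(1,1) = exp(-r*dt) * [p*0.947444 + (1-p)*0.000000] = 0.462188; exercise = 0.000000; V(1,1) = max -> 0.462188
  V(0,0) = exp(-r*dt) * [p*2.196434 + (1-p)*0.462188] = 1.305587; exercise = 0.600000; V(0,0) = max -> 1.305587


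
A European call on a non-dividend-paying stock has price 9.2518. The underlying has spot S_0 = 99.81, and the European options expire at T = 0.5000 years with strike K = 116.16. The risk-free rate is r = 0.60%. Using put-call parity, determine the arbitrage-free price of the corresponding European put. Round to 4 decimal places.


Answer: Put price = 25.2538

Derivation:
Put-call parity: C - P = S_0 * exp(-qT) - K * exp(-rT).
S_0 * exp(-qT) = 99.8100 * 1.00000000 = 99.81000000
K * exp(-rT) = 116.1600 * 0.99700450 = 115.81204220
P = C - S*exp(-qT) + K*exp(-rT)
P = 9.2518 - 99.81000000 + 115.81204220 = 25.2538


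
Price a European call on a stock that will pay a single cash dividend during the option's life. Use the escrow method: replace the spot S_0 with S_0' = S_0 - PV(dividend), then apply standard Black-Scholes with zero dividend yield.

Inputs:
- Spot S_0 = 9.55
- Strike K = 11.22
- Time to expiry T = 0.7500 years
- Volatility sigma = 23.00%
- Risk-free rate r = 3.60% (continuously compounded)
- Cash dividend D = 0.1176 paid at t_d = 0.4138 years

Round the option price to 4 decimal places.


PV(D) = D * exp(-r * t_d) = 0.1176 * 0.98521361 = 0.11586112
S_0' = S_0 - PV(D) = 9.5500 - 0.11586112 = 9.43413888
d1 = (ln(S_0'/K) + (r + sigma^2/2)*T) / (sigma*sqrt(T)) = -0.63521329
d2 = d1 - sigma*sqrt(T) = -0.83439913
exp(-rT) = 0.97336124
N(d1) = 0.26264466; N(d2) = 0.20202805
C = S_0' * N(d1) - K * exp(-rT) * N(d2) = 9.43413888 * 0.26264466 - 11.2200 * 0.97336124 * 0.20202805 = 0.2715

Answer: Price = 0.2715


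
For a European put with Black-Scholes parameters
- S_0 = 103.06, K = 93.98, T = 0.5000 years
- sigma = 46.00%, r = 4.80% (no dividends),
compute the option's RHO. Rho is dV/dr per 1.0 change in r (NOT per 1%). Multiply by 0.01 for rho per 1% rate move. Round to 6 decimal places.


d1 = 0.5199674336; d2 = 0.1946983143
phi(d1) = 0.3484984142; exp(-qT) = 1.0000000000; exp(-rT) = 0.9762857098
N(-d2) = 0.4228145658
Rho = -K*T*exp(-rT)*N(-d2) = -93.9800 * 0.5000 * 0.9762857098 * 0.4228145658 = -19.396900

Answer: Rho = -19.396900


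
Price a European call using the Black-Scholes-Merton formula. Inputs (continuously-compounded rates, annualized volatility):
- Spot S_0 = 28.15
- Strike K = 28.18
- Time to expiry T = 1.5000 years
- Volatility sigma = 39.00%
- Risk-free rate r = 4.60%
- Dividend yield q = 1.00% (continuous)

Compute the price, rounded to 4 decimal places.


d1 = (ln(S/K) + (r - q + 0.5*sigma^2) * T) / (sigma * sqrt(T)) = 0.34964864
d2 = d1 - sigma * sqrt(T) = -0.12800186
exp(-rT) = 0.93332668; exp(-qT) = 0.98511194
C = S_0 * exp(-qT) * N(d1) - K * exp(-rT) * N(d2)
N(d1) = 0.63669880; N(d2) = 0.44907375
C = 28.1500 * 0.98511194 * 0.63669880 - 28.1800 * 0.93332668 * 0.44907375 = 5.8451

Answer: Price = 5.8451


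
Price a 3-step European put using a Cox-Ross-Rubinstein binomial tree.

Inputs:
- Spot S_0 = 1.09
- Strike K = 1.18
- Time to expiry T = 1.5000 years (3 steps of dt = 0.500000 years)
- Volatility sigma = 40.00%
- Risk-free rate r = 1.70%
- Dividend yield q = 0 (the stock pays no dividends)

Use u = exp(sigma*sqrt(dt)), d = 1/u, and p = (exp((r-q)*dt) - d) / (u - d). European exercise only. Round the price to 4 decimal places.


dt = T/N = 0.500000
u = exp(sigma*sqrt(dt)) = 1.326896; d = 1/u = 0.753638
p = (exp((r-q)*dt) - d) / (u - d) = 0.444648
Discount per step: exp(-r*dt) = 0.991536
Stock lattice S(k, i) with i counting down-moves:
  k=0: S(0,0) = 1.0900
  k=1: S(1,0) = 1.4463; S(1,1) = 0.8215
  k=2: S(2,0) = 1.9191; S(2,1) = 1.0900; S(2,2) = 0.6191
  k=3: S(3,0) = 2.5465; S(3,1) = 1.4463; S(3,2) = 0.8215; S(3,3) = 0.4666
Terminal payoffs V(N, i) = max(K - S_T, 0):
  V(3,0) = 0.000000; V(3,1) = 0.000000; V(3,2) = 0.358534; V(3,3) = 0.713432
Backward induction: V(k, i) = exp(-r*dt) * [p * V(k+1, i) + (1-p) * V(k+1, i+1)].
  V(2,0) = exp(-r*dt) * [p*0.000000 + (1-p)*0.000000] = 0.000000
  V(2,1) = exp(-r*dt) * [p*0.000000 + (1-p)*0.358534] = 0.197428
  V(2,2) = exp(-r*dt) * [p*0.358534 + (1-p)*0.713432] = 0.550924
  V(1,0) = exp(-r*dt) * [p*0.000000 + (1-p)*0.197428] = 0.108714
  V(1,1) = exp(-r*dt) * [p*0.197428 + (1-p)*0.550924] = 0.390410
  V(0,0) = exp(-r*dt) * [p*0.108714 + (1-p)*0.390410] = 0.262910

Answer: Price = V(0,0) = 0.2629


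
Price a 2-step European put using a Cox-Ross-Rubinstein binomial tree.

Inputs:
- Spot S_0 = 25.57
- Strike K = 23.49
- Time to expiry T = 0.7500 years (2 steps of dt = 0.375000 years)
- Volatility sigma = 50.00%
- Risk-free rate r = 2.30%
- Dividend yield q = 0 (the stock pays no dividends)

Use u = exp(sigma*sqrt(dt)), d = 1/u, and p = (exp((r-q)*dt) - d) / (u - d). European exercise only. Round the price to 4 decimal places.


Answer: Price = V(0,0) = 2.9897

Derivation:
dt = T/N = 0.375000
u = exp(sigma*sqrt(dt)) = 1.358235; d = 1/u = 0.736250
p = (exp((r-q)*dt) - d) / (u - d) = 0.437973
Discount per step: exp(-r*dt) = 0.991412
Stock lattice S(k, i) with i counting down-moves:
  k=0: S(0,0) = 25.5700
  k=1: S(1,0) = 34.7301; S(1,1) = 18.8259
  k=2: S(2,0) = 47.1716; S(2,1) = 25.5700; S(2,2) = 13.8606
Terminal payoffs V(N, i) = max(K - S_T, 0):
  V(2,0) = 0.000000; V(2,1) = 0.000000; V(2,2) = 9.629441
Backward induction: V(k, i) = exp(-r*dt) * [p * V(k+1, i) + (1-p) * V(k+1, i+1)].
  V(1,0) = exp(-r*dt) * [p*0.000000 + (1-p)*0.000000] = 0.000000
  V(1,1) = exp(-r*dt) * [p*0.000000 + (1-p)*9.629441] = 5.365530
  V(0,0) = exp(-r*dt) * [p*0.000000 + (1-p)*5.365530] = 2.989677


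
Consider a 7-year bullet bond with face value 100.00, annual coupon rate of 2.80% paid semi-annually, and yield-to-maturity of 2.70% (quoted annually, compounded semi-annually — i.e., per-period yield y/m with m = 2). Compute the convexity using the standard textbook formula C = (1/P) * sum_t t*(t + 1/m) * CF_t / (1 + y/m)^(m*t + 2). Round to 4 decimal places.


Coupon per period c = face * coupon_rate / m = 1.400000
Periods per year m = 2; per-period yield y/m = 0.013500
Number of cashflows N = 14
Cashflows (t years, CF_t, discount factor 1/(1+y/m)^(m*t), PV):
  t = 0.5000: CF_t = 1.400000, DF = 0.986680, PV = 1.381352
  t = 1.0000: CF_t = 1.400000, DF = 0.973537, PV = 1.362952
  t = 1.5000: CF_t = 1.400000, DF = 0.960569, PV = 1.344797
  t = 2.0000: CF_t = 1.400000, DF = 0.947774, PV = 1.326884
  t = 2.5000: CF_t = 1.400000, DF = 0.935150, PV = 1.309210
  t = 3.0000: CF_t = 1.400000, DF = 0.922694, PV = 1.291771
  t = 3.5000: CF_t = 1.400000, DF = 0.910403, PV = 1.274564
  t = 4.0000: CF_t = 1.400000, DF = 0.898276, PV = 1.257587
  t = 4.5000: CF_t = 1.400000, DF = 0.886311, PV = 1.240836
  t = 5.0000: CF_t = 1.400000, DF = 0.874505, PV = 1.224307
  t = 5.5000: CF_t = 1.400000, DF = 0.862857, PV = 1.207999
  t = 6.0000: CF_t = 1.400000, DF = 0.851363, PV = 1.191909
  t = 6.5000: CF_t = 1.400000, DF = 0.840023, PV = 1.176032
  t = 7.0000: CF_t = 101.400000, DF = 0.828834, PV = 84.043748
Price P = sum_t PV_t = 100.633949
Convexity numerator sum_t t*(t + 1/m) * CF_t / (1+y/m)^(m*t + 2):
  t = 0.5000: term = 0.672399
  t = 1.0000: term = 1.990326
  t = 1.5000: term = 3.927630
  t = 2.0000: term = 6.458855
  t = 2.5000: term = 9.559233
  t = 3.0000: term = 13.204663
  t = 3.5000: term = 17.371699
  t = 4.0000: term = 22.037535
  t = 4.5000: term = 27.179989
  t = 5.0000: term = 32.777490
  t = 5.5000: term = 38.809066
  t = 6.0000: term = 45.254326
  t = 6.5000: term = 52.093452
  t = 7.0000: term = 4295.534485
Convexity = (1/P) * sum = 4566.871145 / 100.633949 = 45.381019

Answer: Convexity = 45.3810


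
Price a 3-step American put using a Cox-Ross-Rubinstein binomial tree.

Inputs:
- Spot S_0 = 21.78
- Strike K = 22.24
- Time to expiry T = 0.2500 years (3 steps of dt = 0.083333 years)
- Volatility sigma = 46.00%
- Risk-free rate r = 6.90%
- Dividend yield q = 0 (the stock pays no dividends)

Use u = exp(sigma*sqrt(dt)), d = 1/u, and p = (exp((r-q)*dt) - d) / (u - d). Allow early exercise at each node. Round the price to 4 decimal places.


Answer: Price = V(0,0) = 2.2289

Derivation:
dt = T/N = 0.083333
u = exp(sigma*sqrt(dt)) = 1.142011; d = 1/u = 0.875648
p = (exp((r-q)*dt) - d) / (u - d) = 0.488500
Discount per step: exp(-r*dt) = 0.994266
Stock lattice S(k, i) with i counting down-moves:
  k=0: S(0,0) = 21.7800
  k=1: S(1,0) = 24.8730; S(1,1) = 19.0716
  k=2: S(2,0) = 28.4052; S(2,1) = 21.7800; S(2,2) = 16.7000
  k=3: S(3,0) = 32.4391; S(3,1) = 24.8730; S(3,2) = 19.0716; S(3,3) = 14.6234
Terminal payoffs V(N, i) = max(K - S_T, 0):
  V(3,0) = 0.000000; V(3,1) = 0.000000; V(3,2) = 3.168376; V(3,3) = 7.616637
Backward induction: V(k, i) = exp(-r*dt) * [p * V(k+1, i) + (1-p) * V(k+1, i+1)]; then take max(V_cont, immediate exercise) for American.
  V(2,0) = exp(-r*dt) * [p*0.000000 + (1-p)*0.000000] = 0.000000; exercise = 0.000000; V(2,0) = max -> 0.000000
  V(2,1) = exp(-r*dt) * [p*0.000000 + (1-p)*3.168376] = 1.611331; exercise = 0.460000; V(2,1) = max -> 1.611331
  V(2,2) = exp(-r*dt) * [p*3.168376 + (1-p)*7.616637] = 5.412449; exercise = 5.539962; V(2,2) = max -> 5.539962
  V(1,0) = exp(-r*dt) * [p*0.000000 + (1-p)*1.611331] = 0.819470; exercise = 0.000000; V(1,0) = max -> 0.819470
  V(1,1) = exp(-r*dt) * [p*1.611331 + (1-p)*5.539962] = 3.600065; exercise = 3.168376; V(1,1) = max -> 3.600065
  V(0,0) = exp(-r*dt) * [p*0.819470 + (1-p)*3.600065] = 2.228890; exercise = 0.460000; V(0,0) = max -> 2.228890


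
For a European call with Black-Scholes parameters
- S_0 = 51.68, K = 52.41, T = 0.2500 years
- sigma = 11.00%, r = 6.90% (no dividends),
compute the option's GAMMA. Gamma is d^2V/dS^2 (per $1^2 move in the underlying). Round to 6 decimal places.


d1 = 0.0861081211; d2 = 0.0311081211
phi(d1) = 0.3974660182; exp(-qT) = 1.0000000000; exp(-rT) = 0.9828979294
Gamma = exp(-qT) * phi(d1) / (S * sigma * sqrt(T)) = 1.0000000000 * 0.3974660182 / (51.6800 * 0.1100 * 0.5000000000) = 0.139835

Answer: Gamma = 0.139835


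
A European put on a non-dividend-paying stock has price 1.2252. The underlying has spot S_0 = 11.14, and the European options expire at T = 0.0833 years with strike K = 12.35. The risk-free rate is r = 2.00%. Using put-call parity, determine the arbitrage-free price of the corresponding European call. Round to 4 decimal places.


Answer: Call price = 0.0358

Derivation:
Put-call parity: C - P = S_0 * exp(-qT) - K * exp(-rT).
S_0 * exp(-qT) = 11.1400 * 1.00000000 = 11.14000000
K * exp(-rT) = 12.3500 * 0.99833539 = 12.32944203
C = P + S*exp(-qT) - K*exp(-rT)
C = 1.2252 + 11.14000000 - 12.32944203 = 0.0358


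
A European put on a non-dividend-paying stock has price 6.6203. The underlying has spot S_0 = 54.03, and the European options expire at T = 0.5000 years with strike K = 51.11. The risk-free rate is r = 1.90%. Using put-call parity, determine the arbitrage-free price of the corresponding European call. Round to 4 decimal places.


Answer: Call price = 10.0235

Derivation:
Put-call parity: C - P = S_0 * exp(-qT) - K * exp(-rT).
S_0 * exp(-qT) = 54.0300 * 1.00000000 = 54.03000000
K * exp(-rT) = 51.1100 * 0.99054498 = 50.62675405
C = P + S*exp(-qT) - K*exp(-rT)
C = 6.6203 + 54.03000000 - 50.62675405 = 10.0235


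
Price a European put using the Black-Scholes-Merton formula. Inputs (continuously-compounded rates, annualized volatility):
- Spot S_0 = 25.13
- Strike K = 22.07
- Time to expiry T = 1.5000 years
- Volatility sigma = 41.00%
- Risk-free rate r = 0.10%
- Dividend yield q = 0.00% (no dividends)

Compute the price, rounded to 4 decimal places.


d1 = (ln(S/K) + (r - q + 0.5*sigma^2) * T) / (sigma * sqrt(T)) = 0.51263664
d2 = d1 - sigma * sqrt(T) = 0.01049125
exp(-rT) = 0.99850112; exp(-qT) = 1.00000000
P = K * exp(-rT) * N(-d2) - S_0 * exp(-qT) * N(-d1)
N(-d1) = 0.30410276; N(-d2) = 0.49581467
P = 22.0700 * 0.99850112 * 0.49581467 - 25.1300 * 1.00000000 * 0.30410276 = 3.2841

Answer: Price = 3.2841


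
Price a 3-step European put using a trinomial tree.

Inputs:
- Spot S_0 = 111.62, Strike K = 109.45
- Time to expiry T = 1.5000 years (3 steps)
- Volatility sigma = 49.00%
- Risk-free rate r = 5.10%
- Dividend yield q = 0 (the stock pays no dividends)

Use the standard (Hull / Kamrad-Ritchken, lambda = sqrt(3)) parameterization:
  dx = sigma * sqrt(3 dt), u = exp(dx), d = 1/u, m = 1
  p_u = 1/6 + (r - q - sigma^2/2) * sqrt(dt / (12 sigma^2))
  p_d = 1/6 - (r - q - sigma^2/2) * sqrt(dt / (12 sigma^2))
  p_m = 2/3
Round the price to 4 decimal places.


dt = T/N = 0.500000; dx = sigma*sqrt(3*dt) = 0.600125
u = exp(dx) = 1.822347; d = 1/u = 0.548743
p_u = 0.137902, p_m = 0.666667, p_d = 0.195432
Discount per step: exp(-r*dt) = 0.974822
Stock lattice S(k, j) with j the centered position index:
  k=0: S(0,+0) = 111.6200
  k=1: S(1,-1) = 61.2507; S(1,+0) = 111.6200; S(1,+1) = 203.4103
  k=2: S(2,-2) = 33.6109; S(2,-1) = 61.2507; S(2,+0) = 111.6200; S(2,+1) = 203.4103; S(2,+2) = 370.6841
  k=3: S(3,-3) = 18.4437; S(3,-2) = 33.6109; S(3,-1) = 61.2507; S(3,+0) = 111.6200; S(3,+1) = 203.4103; S(3,+2) = 370.6841; S(3,+3) = 675.5149
Terminal payoffs V(N, j) = max(K - S_T, 0):
  V(3,-3) = 91.006255; V(3,-2) = 75.839105; V(3,-1) = 48.199301; V(3,+0) = 0.000000; V(3,+1) = 0.000000; V(3,+2) = 0.000000; V(3,+3) = 0.000000
Backward induction: V(k, j) = exp(-r*dt) * [p_u * V(k+1, j+1) + p_m * V(k+1, j) + p_d * V(k+1, j-1)]
  V(2,-2) = exp(-r*dt) * [p_u*48.199301 + p_m*75.839105 + p_d*91.006255] = 73.103553
  V(2,-1) = exp(-r*dt) * [p_u*0.000000 + p_m*48.199301 + p_d*75.839105] = 45.772023
  V(2,+0) = exp(-r*dt) * [p_u*0.000000 + p_m*0.000000 + p_d*48.199301] = 9.182497
  V(2,+1) = exp(-r*dt) * [p_u*0.000000 + p_m*0.000000 + p_d*0.000000] = 0.000000
  V(2,+2) = exp(-r*dt) * [p_u*0.000000 + p_m*0.000000 + p_d*0.000000] = 0.000000
  V(1,-1) = exp(-r*dt) * [p_u*9.182497 + p_m*45.772023 + p_d*73.103553] = 44.907827
  V(1,+0) = exp(-r*dt) * [p_u*0.000000 + p_m*9.182497 + p_d*45.772023] = 14.687610
  V(1,+1) = exp(-r*dt) * [p_u*0.000000 + p_m*0.000000 + p_d*9.182497] = 1.749367
  V(0,+0) = exp(-r*dt) * [p_u*1.749367 + p_m*14.687610 + p_d*44.907827] = 18.335810

Answer: Price = V(0,0) = 18.3358


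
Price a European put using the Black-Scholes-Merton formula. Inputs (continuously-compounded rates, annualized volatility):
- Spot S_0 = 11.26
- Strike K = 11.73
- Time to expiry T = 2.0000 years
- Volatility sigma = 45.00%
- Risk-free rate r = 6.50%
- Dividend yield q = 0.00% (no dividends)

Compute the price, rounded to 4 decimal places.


Answer: Price = 2.2369

Derivation:
d1 = (ln(S/K) + (r - q + 0.5*sigma^2) * T) / (sigma * sqrt(T)) = 0.45821613
d2 = d1 - sigma * sqrt(T) = -0.17817997
exp(-rT) = 0.87809543; exp(-qT) = 1.00000000
P = K * exp(-rT) * N(-d2) - S_0 * exp(-qT) * N(-d1)
N(-d1) = 0.32339859; N(-d2) = 0.57070918
P = 11.7300 * 0.87809543 * 0.57070918 - 11.2600 * 1.00000000 * 0.32339859 = 2.2369


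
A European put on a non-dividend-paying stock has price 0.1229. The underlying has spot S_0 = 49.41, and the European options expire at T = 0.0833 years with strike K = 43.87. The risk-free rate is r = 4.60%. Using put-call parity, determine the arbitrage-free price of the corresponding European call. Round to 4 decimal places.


Put-call parity: C - P = S_0 * exp(-qT) - K * exp(-rT).
S_0 * exp(-qT) = 49.4100 * 1.00000000 = 49.41000000
K * exp(-rT) = 43.8700 * 0.99617553 = 43.70222059
C = P + S*exp(-qT) - K*exp(-rT)
C = 0.1229 + 49.41000000 - 43.70222059 = 5.8307

Answer: Call price = 5.8307


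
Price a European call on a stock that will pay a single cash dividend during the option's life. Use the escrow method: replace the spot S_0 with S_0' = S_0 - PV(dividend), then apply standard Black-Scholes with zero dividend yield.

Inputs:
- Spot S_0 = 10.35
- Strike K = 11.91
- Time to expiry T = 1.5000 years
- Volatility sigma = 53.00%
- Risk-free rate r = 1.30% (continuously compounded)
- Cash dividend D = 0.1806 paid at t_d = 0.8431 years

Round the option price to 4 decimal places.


PV(D) = D * exp(-r * t_d) = 0.1806 * 0.98909955 = 0.17863138
S_0' = S_0 - PV(D) = 10.3500 - 0.17863138 = 10.17136862
d1 = (ln(S_0'/K) + (r + sigma^2/2)*T) / (sigma*sqrt(T)) = 0.11149552
d2 = d1 - sigma*sqrt(T) = -0.53761926
exp(-rT) = 0.98068890
N(d1) = 0.54438829; N(d2) = 0.29541997
C = S_0' * N(d1) - K * exp(-rT) * N(d2) = 10.17136862 * 0.54438829 - 11.9100 * 0.98068890 * 0.29541997 = 2.0867

Answer: Price = 2.0867


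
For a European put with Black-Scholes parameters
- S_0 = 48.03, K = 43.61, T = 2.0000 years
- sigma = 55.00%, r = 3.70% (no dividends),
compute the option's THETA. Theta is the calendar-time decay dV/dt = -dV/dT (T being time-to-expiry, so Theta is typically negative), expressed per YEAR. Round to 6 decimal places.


d1 = 0.6081624013; d2 = -0.1696550580
phi(d1) = 0.3315855987; exp(-qT) = 1.0000000000; exp(-rT) = 0.9286716938
Theta = -S*exp(-qT)*phi(d1)*sigma/(2*sqrt(T)) + r*K*exp(-rT)*N(-d2) - q*S*exp(-qT)*N(-d1)
N(-d1) = 0.2715398844; N(-d2) = 0.5673592900; sqrt(T) = 1.4142135624
Term 1 = -48.0300 * 1.0000000000 * 0.3315855987 * 0.5500 / (2 * 1.4142135624) = -3.0968911630
Term 2 = 0.0370 * 43.6100 * 0.9286716938 * 0.5673592900 = 0.8501747248
Term 3 = 0 (no dividend yield, q = 0)
Theta = -3.0968911630 + (0.8501747248) + (0.0000000000) = -2.246716

Answer: Theta = -2.246716
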